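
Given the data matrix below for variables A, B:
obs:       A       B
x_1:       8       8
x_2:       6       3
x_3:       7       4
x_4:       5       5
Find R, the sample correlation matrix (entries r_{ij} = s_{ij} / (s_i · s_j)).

Step 1 — column means:
  mean(A) = (8 + 6 + 7 + 5) / 4 = 26/4 = 6.5
  mean(B) = (8 + 3 + 4 + 5) / 4 = 20/4 = 5

Step 2 — sample variances and covariances s[i,j] = (1/(n-1)) · Σ_k (x_{k,i} - mean_i) · (x_{k,j} - mean_j), with n-1 = 3:
  s[A,A] = ((1.5)·(1.5) + (-0.5)·(-0.5) + (0.5)·(0.5) + (-1.5)·(-1.5)) / 3 = 5/3 = 1.6667
  s[A,B] = ((1.5)·(3) + (-0.5)·(-2) + (0.5)·(-1) + (-1.5)·(0)) / 3 = 5/3 = 1.6667
  s[B,B] = ((3)·(3) + (-2)·(-2) + (-1)·(-1) + (0)·(0)) / 3 = 14/3 = 4.6667
  Sample standard deviations s_i = √(s[i,i]):
  s(A) = √(1.6667) = 1.291
  s(B) = √(4.6667) = 2.1602

Step 3 — r_{ij} = s_{ij} / (s_i · s_j):
  r[A,A] = 1 (diagonal).
  r[A,B] = 1.6667 / (1.291 · 2.1602) = 1.6667 / 2.7889 = 0.5976
  r[B,B] = 1 (diagonal).

R is symmetric with unit diagonal. Assembling:

R = [[1, 0.5976],
 [0.5976, 1]]


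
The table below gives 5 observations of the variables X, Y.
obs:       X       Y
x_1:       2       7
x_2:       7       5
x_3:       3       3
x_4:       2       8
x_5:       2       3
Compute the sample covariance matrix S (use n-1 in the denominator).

Step 1 — column means:
  mean(X) = (2 + 7 + 3 + 2 + 2) / 5 = 16/5 = 3.2
  mean(Y) = (7 + 5 + 3 + 8 + 3) / 5 = 26/5 = 5.2

Step 2 — sample covariance S[i,j] = (1/(n-1)) · Σ_k (x_{k,i} - mean_i) · (x_{k,j} - mean_j), with n-1 = 4.
  S[X,X] = ((-1.2)·(-1.2) + (3.8)·(3.8) + (-0.2)·(-0.2) + (-1.2)·(-1.2) + (-1.2)·(-1.2)) / 4 = 18.8/4 = 4.7
  S[X,Y] = ((-1.2)·(1.8) + (3.8)·(-0.2) + (-0.2)·(-2.2) + (-1.2)·(2.8) + (-1.2)·(-2.2)) / 4 = -3.2/4 = -0.8
  S[Y,Y] = ((1.8)·(1.8) + (-0.2)·(-0.2) + (-2.2)·(-2.2) + (2.8)·(2.8) + (-2.2)·(-2.2)) / 4 = 20.8/4 = 5.2

S is symmetric (S[j,i] = S[i,j]). Assembling:

S = [[4.7, -0.8],
 [-0.8, 5.2]]


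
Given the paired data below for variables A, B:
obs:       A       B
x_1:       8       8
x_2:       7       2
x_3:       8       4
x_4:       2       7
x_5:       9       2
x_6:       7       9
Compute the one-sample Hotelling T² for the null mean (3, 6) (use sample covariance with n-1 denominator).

Step 1 — sample mean vector:
  mean(A) = (8 + 7 + 8 + 2 + 9 + 7) / 6 = 41/6 = 6.8333
  mean(B) = (8 + 2 + 4 + 7 + 2 + 9) / 6 = 32/6 = 5.3333
  x̄ = (6.8333, 5.3333),  deviation x̄ - mu_0 = (6.8333, 5.3333) - (3, 6) = (3.8333, -0.6667).

Step 2 — sample covariance matrix, S[i,j] = (1/(n-1)) · Σ_k (x_{k,i} - mean_i) · (x_{k,j} - mean_j), divisor n-1 = 5:
  S[A,A] = ((1.1667)·(1.1667) + (0.1667)·(0.1667) + (1.1667)·(1.1667) + (-4.8333)·(-4.8333) + (2.1667)·(2.1667) + (0.1667)·(0.1667)) / 5 = 30.8333/5 = 6.1667
  S[A,B] = ((1.1667)·(2.6667) + (0.1667)·(-3.3333) + (1.1667)·(-1.3333) + (-4.8333)·(1.6667) + (2.1667)·(-3.3333) + (0.1667)·(3.6667)) / 5 = -13.6667/5 = -2.7333
  S[B,B] = ((2.6667)·(2.6667) + (-3.3333)·(-3.3333) + (-1.3333)·(-1.3333) + (1.6667)·(1.6667) + (-3.3333)·(-3.3333) + (3.6667)·(3.6667)) / 5 = 47.3333/5 = 9.4667
  S = [[6.1667, -2.7333],
 [-2.7333, 9.4667]].

Step 3 — invert S. det(S) = 6.1667·9.4667 - (-2.7333)² = 50.9067.
  S^{-1} = (1/det) · [[d, -b], [-b, a]] = [[0.186, 0.0537],
 [0.0537, 0.1211]].

Step 4 — quadratic form (x̄ - mu_0)^T · S^{-1} · (x̄ - mu_0):
  S^{-1} · (x̄ - mu_0) = (0.6771, 0.1251),
  (x̄ - mu_0)^T · [...] = (3.8333)·(0.6771) + (-0.6667)·(0.1251) = 2.512.

Step 5 — scale by n: T² = 6 · 2.512 = 15.072.

T² ≈ 15.072


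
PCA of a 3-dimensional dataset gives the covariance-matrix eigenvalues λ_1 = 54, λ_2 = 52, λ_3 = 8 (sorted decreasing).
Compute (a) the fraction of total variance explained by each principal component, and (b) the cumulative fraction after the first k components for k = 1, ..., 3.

Step 1 — total variance = trace(Sigma) = Σ λ_i = 54 + 52 + 8 = 114.

Step 2 — fraction explained by component i = λ_i / Σ λ:
  PC1: 54/114 = 0.4737
  PC2: 52/114 = 0.4561
  PC3: 8/114 = 0.0702

Step 3 — cumulative fraction after k components = (λ_1 + ... + λ_k) / Σ λ:
  k = 1: 54/114 = 0.4737
  k = 2: (54 + 52)/114 = 106/114 = 0.9298
  k = 3: (54 + 52 + 8)/114 = 114/114 = 1

Summary (fraction, with percent):

explained: PC1 0.4737 (47.37%), PC2 0.4561 (45.61%), PC3 0.0702 (7.02%);  cumulative: 0.4737, 0.9298, 1


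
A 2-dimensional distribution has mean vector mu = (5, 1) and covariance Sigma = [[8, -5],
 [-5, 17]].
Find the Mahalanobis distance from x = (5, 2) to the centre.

Step 1 — centre the observation: (x - mu) = (0, 1).

Step 2 — invert Sigma. det(Sigma) = 8·17 - (-5)² = 111.
  Sigma^{-1} = (1/det) · [[d, -b], [-b, a]] = [[0.1532, 0.045],
 [0.045, 0.0721]].

Step 3 — form the quadratic (x - mu)^T · Sigma^{-1} · (x - mu):
  Sigma^{-1} · (x - mu) = (0.045, 0.0721).
  (x - mu)^T · [Sigma^{-1} · (x - mu)] = (0)·(0.045) + (1)·(0.0721) = 0.0721.

Step 4 — take square root: d = √(0.0721) ≈ 0.2685.

d(x, mu) = √(0.0721) ≈ 0.2685


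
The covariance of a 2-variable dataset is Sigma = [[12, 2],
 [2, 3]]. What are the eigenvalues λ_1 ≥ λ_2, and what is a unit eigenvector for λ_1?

Step 1 — characteristic polynomial of 2×2 Sigma:
  det(Sigma - λI) = λ² - trace · λ + det = 0.
  trace = 12 + 3 = 15, det = 12·3 - (2)² = 32.
Step 2 — discriminant:
  Δ = trace² - 4·det = 225 - 128 = 97.
Step 3 — eigenvalues:
  λ = (trace ± √Δ)/2 = (15 ± 9.8489)/2,
  λ_1 = 12.4244,  λ_2 = 2.5756.

Step 4 — unit eigenvector for λ_1: solve (Sigma - λ_1 I)v = 0. First row:
  (12 - 12.4244)·v_x + (2)·v_y = 0, i.e. (-0.4244)·v_x + (2)·v_y = 0,
  so v ∝ (b, λ_1 - a) = (2, 0.4244) = u.
  ||u|| = √((2)² + (0.4244)²) = √(4.1801) ≈ 2.0445,
  v_1 = u/||u|| ≈ (0.9782, 0.2076) (||v_1|| = 1).

λ_1 = 12.4244,  λ_2 = 2.5756;  v_1 ≈ (0.9782, 0.2076)


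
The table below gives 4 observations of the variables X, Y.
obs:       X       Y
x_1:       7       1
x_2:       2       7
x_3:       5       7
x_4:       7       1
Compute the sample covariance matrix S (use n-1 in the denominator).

Step 1 — column means:
  mean(X) = (7 + 2 + 5 + 7) / 4 = 21/4 = 5.25
  mean(Y) = (1 + 7 + 7 + 1) / 4 = 16/4 = 4

Step 2 — sample covariance S[i,j] = (1/(n-1)) · Σ_k (x_{k,i} - mean_i) · (x_{k,j} - mean_j), with n-1 = 3.
  S[X,X] = ((1.75)·(1.75) + (-3.25)·(-3.25) + (-0.25)·(-0.25) + (1.75)·(1.75)) / 3 = 16.75/3 = 5.5833
  S[X,Y] = ((1.75)·(-3) + (-3.25)·(3) + (-0.25)·(3) + (1.75)·(-3)) / 3 = -21/3 = -7
  S[Y,Y] = ((-3)·(-3) + (3)·(3) + (3)·(3) + (-3)·(-3)) / 3 = 36/3 = 12

S is symmetric (S[j,i] = S[i,j]). Assembling:

S = [[5.5833, -7],
 [-7, 12]]


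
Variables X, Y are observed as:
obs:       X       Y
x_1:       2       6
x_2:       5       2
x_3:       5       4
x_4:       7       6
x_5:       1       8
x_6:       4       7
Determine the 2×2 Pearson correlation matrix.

Step 1 — column means:
  mean(X) = (2 + 5 + 5 + 7 + 1 + 4) / 6 = 24/6 = 4
  mean(Y) = (6 + 2 + 4 + 6 + 8 + 7) / 6 = 33/6 = 5.5

Step 2 — sample variances and covariances s[i,j] = (1/(n-1)) · Σ_k (x_{k,i} - mean_i) · (x_{k,j} - mean_j), with n-1 = 5:
  s[X,X] = ((-2)·(-2) + (1)·(1) + (1)·(1) + (3)·(3) + (-3)·(-3) + (0)·(0)) / 5 = 24/5 = 4.8
  s[X,Y] = ((-2)·(0.5) + (1)·(-3.5) + (1)·(-1.5) + (3)·(0.5) + (-3)·(2.5) + (0)·(1.5)) / 5 = -12/5 = -2.4
  s[Y,Y] = ((0.5)·(0.5) + (-3.5)·(-3.5) + (-1.5)·(-1.5) + (0.5)·(0.5) + (2.5)·(2.5) + (1.5)·(1.5)) / 5 = 23.5/5 = 4.7
  Sample standard deviations s_i = √(s[i,i]):
  s(X) = √(4.8) = 2.1909
  s(Y) = √(4.7) = 2.1679

Step 3 — r_{ij} = s_{ij} / (s_i · s_j):
  r[X,X] = 1 (diagonal).
  r[X,Y] = -2.4 / (2.1909 · 2.1679) = -2.4 / 4.7497 = -0.5053
  r[Y,Y] = 1 (diagonal).

R is symmetric with unit diagonal. Assembling:

R = [[1, -0.5053],
 [-0.5053, 1]]


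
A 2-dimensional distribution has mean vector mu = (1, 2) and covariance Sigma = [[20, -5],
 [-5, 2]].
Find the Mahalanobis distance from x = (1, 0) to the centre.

Step 1 — centre the observation: (x - mu) = (0, -2).

Step 2 — invert Sigma. det(Sigma) = 20·2 - (-5)² = 15.
  Sigma^{-1} = (1/det) · [[d, -b], [-b, a]] = [[0.1333, 0.3333],
 [0.3333, 1.3333]].

Step 3 — form the quadratic (x - mu)^T · Sigma^{-1} · (x - mu):
  Sigma^{-1} · (x - mu) = (-0.6667, -2.6667).
  (x - mu)^T · [Sigma^{-1} · (x - mu)] = (0)·(-0.6667) + (-2)·(-2.6667) = 5.3333.

Step 4 — take square root: d = √(5.3333) ≈ 2.3094.

d(x, mu) = √(5.3333) ≈ 2.3094


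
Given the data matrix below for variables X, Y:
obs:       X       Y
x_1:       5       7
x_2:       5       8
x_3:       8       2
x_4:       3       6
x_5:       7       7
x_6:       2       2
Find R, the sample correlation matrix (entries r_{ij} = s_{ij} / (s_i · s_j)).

Step 1 — column means:
  mean(X) = (5 + 5 + 8 + 3 + 7 + 2) / 6 = 30/6 = 5
  mean(Y) = (7 + 8 + 2 + 6 + 7 + 2) / 6 = 32/6 = 5.3333

Step 2 — sample variances and covariances s[i,j] = (1/(n-1)) · Σ_k (x_{k,i} - mean_i) · (x_{k,j} - mean_j), with n-1 = 5:
  s[X,X] = ((0)·(0) + (0)·(0) + (3)·(3) + (-2)·(-2) + (2)·(2) + (-3)·(-3)) / 5 = 26/5 = 5.2
  s[X,Y] = ((0)·(1.6667) + (0)·(2.6667) + (3)·(-3.3333) + (-2)·(0.6667) + (2)·(1.6667) + (-3)·(-3.3333)) / 5 = 2/5 = 0.4
  s[Y,Y] = ((1.6667)·(1.6667) + (2.6667)·(2.6667) + (-3.3333)·(-3.3333) + (0.6667)·(0.6667) + (1.6667)·(1.6667) + (-3.3333)·(-3.3333)) / 5 = 35.3333/5 = 7.0667
  Sample standard deviations s_i = √(s[i,i]):
  s(X) = √(5.2) = 2.2804
  s(Y) = √(7.0667) = 2.6583

Step 3 — r_{ij} = s_{ij} / (s_i · s_j):
  r[X,X] = 1 (diagonal).
  r[X,Y] = 0.4 / (2.2804 · 2.6583) = 0.4 / 6.0619 = 0.066
  r[Y,Y] = 1 (diagonal).

R is symmetric with unit diagonal. Assembling:

R = [[1, 0.066],
 [0.066, 1]]


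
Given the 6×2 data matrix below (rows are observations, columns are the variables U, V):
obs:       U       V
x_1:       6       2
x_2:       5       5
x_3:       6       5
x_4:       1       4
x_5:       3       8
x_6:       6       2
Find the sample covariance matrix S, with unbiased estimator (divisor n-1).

Step 1 — column means:
  mean(U) = (6 + 5 + 6 + 1 + 3 + 6) / 6 = 27/6 = 4.5
  mean(V) = (2 + 5 + 5 + 4 + 8 + 2) / 6 = 26/6 = 4.3333

Step 2 — sample covariance S[i,j] = (1/(n-1)) · Σ_k (x_{k,i} - mean_i) · (x_{k,j} - mean_j), with n-1 = 5.
  S[U,U] = ((1.5)·(1.5) + (0.5)·(0.5) + (1.5)·(1.5) + (-3.5)·(-3.5) + (-1.5)·(-1.5) + (1.5)·(1.5)) / 5 = 21.5/5 = 4.3
  S[U,V] = ((1.5)·(-2.3333) + (0.5)·(0.6667) + (1.5)·(0.6667) + (-3.5)·(-0.3333) + (-1.5)·(3.6667) + (1.5)·(-2.3333)) / 5 = -10/5 = -2
  S[V,V] = ((-2.3333)·(-2.3333) + (0.6667)·(0.6667) + (0.6667)·(0.6667) + (-0.3333)·(-0.3333) + (3.6667)·(3.6667) + (-2.3333)·(-2.3333)) / 5 = 25.3333/5 = 5.0667

S is symmetric (S[j,i] = S[i,j]). Assembling:

S = [[4.3, -2],
 [-2, 5.0667]]


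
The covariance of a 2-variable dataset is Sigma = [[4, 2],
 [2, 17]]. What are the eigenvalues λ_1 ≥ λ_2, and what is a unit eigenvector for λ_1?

Step 1 — characteristic polynomial of 2×2 Sigma:
  det(Sigma - λI) = λ² - trace · λ + det = 0.
  trace = 4 + 17 = 21, det = 4·17 - (2)² = 64.
Step 2 — discriminant:
  Δ = trace² - 4·det = 441 - 256 = 185.
Step 3 — eigenvalues:
  λ = (trace ± √Δ)/2 = (21 ± 13.6015)/2,
  λ_1 = 17.3007,  λ_2 = 3.6993.

Step 4 — unit eigenvector for λ_1: solve (Sigma - λ_1 I)v = 0. First row:
  (4 - 17.3007)·v_x + (2)·v_y = 0, i.e. (-13.3007)·v_x + (2)·v_y = 0,
  so v ∝ (b, λ_1 - a) = (2, 13.3007) = u.
  ||u|| = √((2)² + (13.3007)²) = √(180.9096) ≈ 13.4503,
  v_1 = u/||u|| ≈ (0.1487, 0.9889) (||v_1|| = 1).

λ_1 = 17.3007,  λ_2 = 3.6993;  v_1 ≈ (0.1487, 0.9889)


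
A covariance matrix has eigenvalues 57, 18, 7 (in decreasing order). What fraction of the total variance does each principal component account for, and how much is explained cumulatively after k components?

Step 1 — total variance = trace(Sigma) = Σ λ_i = 57 + 18 + 7 = 82.

Step 2 — fraction explained by component i = λ_i / Σ λ:
  PC1: 57/82 = 0.6951
  PC2: 18/82 = 0.2195
  PC3: 7/82 = 0.0854

Step 3 — cumulative fraction after k components = (λ_1 + ... + λ_k) / Σ λ:
  k = 1: 57/82 = 0.6951
  k = 2: (57 + 18)/82 = 75/82 = 0.9146
  k = 3: (57 + 18 + 7)/82 = 82/82 = 1

Summary (fraction, with percent):

explained: PC1 0.6951 (69.51%), PC2 0.2195 (21.95%), PC3 0.0854 (8.54%);  cumulative: 0.6951, 0.9146, 1


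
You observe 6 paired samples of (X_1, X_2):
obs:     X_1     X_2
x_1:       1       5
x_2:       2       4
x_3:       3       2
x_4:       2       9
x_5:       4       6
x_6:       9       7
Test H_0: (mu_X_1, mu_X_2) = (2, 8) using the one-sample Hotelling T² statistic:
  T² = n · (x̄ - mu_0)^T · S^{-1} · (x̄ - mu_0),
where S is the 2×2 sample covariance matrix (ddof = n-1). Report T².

Step 1 — sample mean vector:
  mean(X_1) = (1 + 2 + 3 + 2 + 4 + 9) / 6 = 21/6 = 3.5
  mean(X_2) = (5 + 4 + 2 + 9 + 6 + 7) / 6 = 33/6 = 5.5
  x̄ = (3.5, 5.5),  deviation x̄ - mu_0 = (3.5, 5.5) - (2, 8) = (1.5, -2.5).

Step 2 — sample covariance matrix, S[i,j] = (1/(n-1)) · Σ_k (x_{k,i} - mean_i) · (x_{k,j} - mean_j), divisor n-1 = 5:
  S[X_1,X_1] = ((-2.5)·(-2.5) + (-1.5)·(-1.5) + (-0.5)·(-0.5) + (-1.5)·(-1.5) + (0.5)·(0.5) + (5.5)·(5.5)) / 5 = 41.5/5 = 8.3
  S[X_1,X_2] = ((-2.5)·(-0.5) + (-1.5)·(-1.5) + (-0.5)·(-3.5) + (-1.5)·(3.5) + (0.5)·(0.5) + (5.5)·(1.5)) / 5 = 8.5/5 = 1.7
  S[X_2,X_2] = ((-0.5)·(-0.5) + (-1.5)·(-1.5) + (-3.5)·(-3.5) + (3.5)·(3.5) + (0.5)·(0.5) + (1.5)·(1.5)) / 5 = 29.5/5 = 5.9
  S = [[8.3, 1.7],
 [1.7, 5.9]].

Step 3 — invert S. det(S) = 8.3·5.9 - (1.7)² = 46.08.
  S^{-1} = (1/det) · [[d, -b], [-b, a]] = [[0.128, -0.0369],
 [-0.0369, 0.1801]].

Step 4 — quadratic form (x̄ - mu_0)^T · S^{-1} · (x̄ - mu_0):
  S^{-1} · (x̄ - mu_0) = (0.2843, -0.5056),
  (x̄ - mu_0)^T · [...] = (1.5)·(0.2843) + (-2.5)·(-0.5056) = 1.6905.

Step 5 — scale by n: T² = 6 · 1.6905 = 10.1432.

T² ≈ 10.1432


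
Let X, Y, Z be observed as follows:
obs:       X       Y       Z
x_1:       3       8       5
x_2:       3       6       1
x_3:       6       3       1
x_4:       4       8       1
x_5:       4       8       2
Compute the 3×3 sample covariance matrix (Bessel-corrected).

Step 1 — column means:
  mean(X) = (3 + 3 + 6 + 4 + 4) / 5 = 20/5 = 4
  mean(Y) = (8 + 6 + 3 + 8 + 8) / 5 = 33/5 = 6.6
  mean(Z) = (5 + 1 + 1 + 1 + 2) / 5 = 10/5 = 2

Step 2 — sample covariance S[i,j] = (1/(n-1)) · Σ_k (x_{k,i} - mean_i) · (x_{k,j} - mean_j), with n-1 = 4.
  S[X,X] = ((-1)·(-1) + (-1)·(-1) + (2)·(2) + (0)·(0) + (0)·(0)) / 4 = 6/4 = 1.5
  S[X,Y] = ((-1)·(1.4) + (-1)·(-0.6) + (2)·(-3.6) + (0)·(1.4) + (0)·(1.4)) / 4 = -8/4 = -2
  S[X,Z] = ((-1)·(3) + (-1)·(-1) + (2)·(-1) + (0)·(-1) + (0)·(0)) / 4 = -4/4 = -1
  S[Y,Y] = ((1.4)·(1.4) + (-0.6)·(-0.6) + (-3.6)·(-3.6) + (1.4)·(1.4) + (1.4)·(1.4)) / 4 = 19.2/4 = 4.8
  S[Y,Z] = ((1.4)·(3) + (-0.6)·(-1) + (-3.6)·(-1) + (1.4)·(-1) + (1.4)·(0)) / 4 = 7/4 = 1.75
  S[Z,Z] = ((3)·(3) + (-1)·(-1) + (-1)·(-1) + (-1)·(-1) + (0)·(0)) / 4 = 12/4 = 3

S is symmetric (S[j,i] = S[i,j]). Assembling:

S = [[1.5, -2, -1],
 [-2, 4.8, 1.75],
 [-1, 1.75, 3]]


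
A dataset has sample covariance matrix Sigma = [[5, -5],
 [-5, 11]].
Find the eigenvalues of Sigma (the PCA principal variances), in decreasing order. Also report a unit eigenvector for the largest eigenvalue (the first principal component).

Step 1 — characteristic polynomial of 2×2 Sigma:
  det(Sigma - λI) = λ² - trace · λ + det = 0.
  trace = 5 + 11 = 16, det = 5·11 - (-5)² = 30.
Step 2 — discriminant:
  Δ = trace² - 4·det = 256 - 120 = 136.
Step 3 — eigenvalues:
  λ = (trace ± √Δ)/2 = (16 ± 11.6619)/2,
  λ_1 = 13.831,  λ_2 = 2.169.

Step 4 — unit eigenvector for λ_1: solve (Sigma - λ_1 I)v = 0. First row:
  (5 - 13.831)·v_x + (-5)·v_y = 0, i.e. (-8.831)·v_x + (-5)·v_y = 0,
  so v ∝ (b, λ_1 - a) = (-5, 8.831); multiply by -1 so the first entry is positive: u = (5, -8.831).
  ||u|| = √((5)² + (-8.831)²) = √(102.9857) ≈ 10.1482,
  v_1 = u/||u|| ≈ (0.4927, -0.8702) (||v_1|| = 1).

λ_1 = 13.831,  λ_2 = 2.169;  v_1 ≈ (0.4927, -0.8702)


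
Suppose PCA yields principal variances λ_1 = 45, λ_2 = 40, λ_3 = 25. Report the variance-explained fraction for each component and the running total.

Step 1 — total variance = trace(Sigma) = Σ λ_i = 45 + 40 + 25 = 110.

Step 2 — fraction explained by component i = λ_i / Σ λ:
  PC1: 45/110 = 0.4091
  PC2: 40/110 = 0.3636
  PC3: 25/110 = 0.2273

Step 3 — cumulative fraction after k components = (λ_1 + ... + λ_k) / Σ λ:
  k = 1: 45/110 = 0.4091
  k = 2: (45 + 40)/110 = 85/110 = 0.7727
  k = 3: (45 + 40 + 25)/110 = 110/110 = 1

Summary (fraction, with percent):

explained: PC1 0.4091 (40.91%), PC2 0.3636 (36.36%), PC3 0.2273 (22.73%);  cumulative: 0.4091, 0.7727, 1


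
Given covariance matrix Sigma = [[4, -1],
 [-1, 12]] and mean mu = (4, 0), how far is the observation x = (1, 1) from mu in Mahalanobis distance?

Step 1 — centre the observation: (x - mu) = (-3, 1).

Step 2 — invert Sigma. det(Sigma) = 4·12 - (-1)² = 47.
  Sigma^{-1} = (1/det) · [[d, -b], [-b, a]] = [[0.2553, 0.0213],
 [0.0213, 0.0851]].

Step 3 — form the quadratic (x - mu)^T · Sigma^{-1} · (x - mu):
  Sigma^{-1} · (x - mu) = (-0.7447, 0.0213).
  (x - mu)^T · [Sigma^{-1} · (x - mu)] = (-3)·(-0.7447) + (1)·(0.0213) = 2.2553.

Step 4 — take square root: d = √(2.2553) ≈ 1.5018.

d(x, mu) = √(2.2553) ≈ 1.5018


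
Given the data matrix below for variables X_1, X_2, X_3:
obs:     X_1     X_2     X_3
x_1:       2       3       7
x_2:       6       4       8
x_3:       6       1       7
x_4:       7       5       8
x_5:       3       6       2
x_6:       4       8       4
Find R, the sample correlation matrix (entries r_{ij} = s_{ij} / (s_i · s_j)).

Step 1 — column means:
  mean(X_1) = (2 + 6 + 6 + 7 + 3 + 4) / 6 = 28/6 = 4.6667
  mean(X_2) = (3 + 4 + 1 + 5 + 6 + 8) / 6 = 27/6 = 4.5
  mean(X_3) = (7 + 8 + 7 + 8 + 2 + 4) / 6 = 36/6 = 6

Step 2 — sample variances and covariances s[i,j] = (1/(n-1)) · Σ_k (x_{k,i} - mean_i) · (x_{k,j} - mean_j), with n-1 = 5:
  s[X_1,X_1] = ((-2.6667)·(-2.6667) + (1.3333)·(1.3333) + (1.3333)·(1.3333) + (2.3333)·(2.3333) + (-1.6667)·(-1.6667) + (-0.6667)·(-0.6667)) / 5 = 19.3333/5 = 3.8667
  s[X_1,X_2] = ((-2.6667)·(-1.5) + (1.3333)·(-0.5) + (1.3333)·(-3.5) + (2.3333)·(0.5) + (-1.6667)·(1.5) + (-0.6667)·(3.5)) / 5 = -5/5 = -1
  s[X_1,X_3] = ((-2.6667)·(1) + (1.3333)·(2) + (1.3333)·(1) + (2.3333)·(2) + (-1.6667)·(-4) + (-0.6667)·(-2)) / 5 = 14/5 = 2.8
  s[X_2,X_2] = ((-1.5)·(-1.5) + (-0.5)·(-0.5) + (-3.5)·(-3.5) + (0.5)·(0.5) + (1.5)·(1.5) + (3.5)·(3.5)) / 5 = 29.5/5 = 5.9
  s[X_2,X_3] = ((-1.5)·(1) + (-0.5)·(2) + (-3.5)·(1) + (0.5)·(2) + (1.5)·(-4) + (3.5)·(-2)) / 5 = -18/5 = -3.6
  s[X_3,X_3] = ((1)·(1) + (2)·(2) + (1)·(1) + (2)·(2) + (-4)·(-4) + (-2)·(-2)) / 5 = 30/5 = 6
  Sample standard deviations s_i = √(s[i,i]):
  s(X_1) = √(3.8667) = 1.9664
  s(X_2) = √(5.9) = 2.429
  s(X_3) = √(6) = 2.4495

Step 3 — r_{ij} = s_{ij} / (s_i · s_j):
  r[X_1,X_1] = 1 (diagonal).
  r[X_1,X_2] = -1 / (1.9664 · 2.429) = -1 / 4.7763 = -0.2094
  r[X_1,X_3] = 2.8 / (1.9664 · 2.4495) = 2.8 / 4.8166 = 0.5813
  r[X_2,X_2] = 1 (diagonal).
  r[X_2,X_3] = -3.6 / (2.429 · 2.4495) = -3.6 / 5.9498 = -0.6051
  r[X_3,X_3] = 1 (diagonal).

R is symmetric with unit diagonal. Assembling:

R = [[1, -0.2094, 0.5813],
 [-0.2094, 1, -0.6051],
 [0.5813, -0.6051, 1]]


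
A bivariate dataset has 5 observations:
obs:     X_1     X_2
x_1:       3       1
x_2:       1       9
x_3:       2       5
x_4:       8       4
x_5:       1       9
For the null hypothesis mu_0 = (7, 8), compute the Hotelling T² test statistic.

Step 1 — sample mean vector:
  mean(X_1) = (3 + 1 + 2 + 8 + 1) / 5 = 15/5 = 3
  mean(X_2) = (1 + 9 + 5 + 4 + 9) / 5 = 28/5 = 5.6
  x̄ = (3, 5.6),  deviation x̄ - mu_0 = (3, 5.6) - (7, 8) = (-4, -2.4).

Step 2 — sample covariance matrix, S[i,j] = (1/(n-1)) · Σ_k (x_{k,i} - mean_i) · (x_{k,j} - mean_j), divisor n-1 = 4:
  S[X_1,X_1] = ((0)·(0) + (-2)·(-2) + (-1)·(-1) + (5)·(5) + (-2)·(-2)) / 4 = 34/4 = 8.5
  S[X_1,X_2] = ((0)·(-4.6) + (-2)·(3.4) + (-1)·(-0.6) + (5)·(-1.6) + (-2)·(3.4)) / 4 = -21/4 = -5.25
  S[X_2,X_2] = ((-4.6)·(-4.6) + (3.4)·(3.4) + (-0.6)·(-0.6) + (-1.6)·(-1.6) + (3.4)·(3.4)) / 4 = 47.2/4 = 11.8
  S = [[8.5, -5.25],
 [-5.25, 11.8]].

Step 3 — invert S. det(S) = 8.5·11.8 - (-5.25)² = 72.7375.
  S^{-1} = (1/det) · [[d, -b], [-b, a]] = [[0.1622, 0.0722],
 [0.0722, 0.1169]].

Step 4 — quadratic form (x̄ - mu_0)^T · S^{-1} · (x̄ - mu_0):
  S^{-1} · (x̄ - mu_0) = (-0.8221, -0.5692),
  (x̄ - mu_0)^T · [...] = (-4)·(-0.8221) + (-2.4)·(-0.5692) = 4.6545.

Step 5 — scale by n: T² = 5 · 4.6545 = 23.2727.

T² ≈ 23.2727


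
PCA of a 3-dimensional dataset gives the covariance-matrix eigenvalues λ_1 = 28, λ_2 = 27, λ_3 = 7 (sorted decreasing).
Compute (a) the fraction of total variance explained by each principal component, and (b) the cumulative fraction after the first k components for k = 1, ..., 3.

Step 1 — total variance = trace(Sigma) = Σ λ_i = 28 + 27 + 7 = 62.

Step 2 — fraction explained by component i = λ_i / Σ λ:
  PC1: 28/62 = 0.4516
  PC2: 27/62 = 0.4355
  PC3: 7/62 = 0.1129

Step 3 — cumulative fraction after k components = (λ_1 + ... + λ_k) / Σ λ:
  k = 1: 28/62 = 0.4516
  k = 2: (28 + 27)/62 = 55/62 = 0.8871
  k = 3: (28 + 27 + 7)/62 = 62/62 = 1

Summary (fraction, with percent):

explained: PC1 0.4516 (45.16%), PC2 0.4355 (43.55%), PC3 0.1129 (11.29%);  cumulative: 0.4516, 0.8871, 1


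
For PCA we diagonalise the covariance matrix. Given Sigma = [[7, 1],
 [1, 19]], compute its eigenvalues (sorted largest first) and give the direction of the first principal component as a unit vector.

Step 1 — characteristic polynomial of 2×2 Sigma:
  det(Sigma - λI) = λ² - trace · λ + det = 0.
  trace = 7 + 19 = 26, det = 7·19 - (1)² = 132.
Step 2 — discriminant:
  Δ = trace² - 4·det = 676 - 528 = 148.
Step 3 — eigenvalues:
  λ = (trace ± √Δ)/2 = (26 ± 12.1655)/2,
  λ_1 = 19.0828,  λ_2 = 6.9172.

Step 4 — unit eigenvector for λ_1: solve (Sigma - λ_1 I)v = 0. First row:
  (7 - 19.0828)·v_x + (1)·v_y = 0, i.e. (-12.0828)·v_x + (1)·v_y = 0,
  so v ∝ (b, λ_1 - a) = (1, 12.0828) = u.
  ||u|| = √((1)² + (12.0828)²) = √(146.9932) ≈ 12.1241,
  v_1 = u/||u|| ≈ (0.0825, 0.9966) (||v_1|| = 1).

λ_1 = 19.0828,  λ_2 = 6.9172;  v_1 ≈ (0.0825, 0.9966)


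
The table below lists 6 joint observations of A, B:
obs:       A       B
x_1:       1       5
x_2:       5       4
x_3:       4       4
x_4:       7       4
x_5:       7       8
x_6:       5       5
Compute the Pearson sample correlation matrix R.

Step 1 — column means:
  mean(A) = (1 + 5 + 4 + 7 + 7 + 5) / 6 = 29/6 = 4.8333
  mean(B) = (5 + 4 + 4 + 4 + 8 + 5) / 6 = 30/6 = 5

Step 2 — sample variances and covariances s[i,j] = (1/(n-1)) · Σ_k (x_{k,i} - mean_i) · (x_{k,j} - mean_j), with n-1 = 5:
  s[A,A] = ((-3.8333)·(-3.8333) + (0.1667)·(0.1667) + (-0.8333)·(-0.8333) + (2.1667)·(2.1667) + (2.1667)·(2.1667) + (0.1667)·(0.1667)) / 5 = 24.8333/5 = 4.9667
  s[A,B] = ((-3.8333)·(0) + (0.1667)·(-1) + (-0.8333)·(-1) + (2.1667)·(-1) + (2.1667)·(3) + (0.1667)·(0)) / 5 = 5/5 = 1
  s[B,B] = ((0)·(0) + (-1)·(-1) + (-1)·(-1) + (-1)·(-1) + (3)·(3) + (0)·(0)) / 5 = 12/5 = 2.4
  Sample standard deviations s_i = √(s[i,i]):
  s(A) = √(4.9667) = 2.2286
  s(B) = √(2.4) = 1.5492

Step 3 — r_{ij} = s_{ij} / (s_i · s_j):
  r[A,A] = 1 (diagonal).
  r[A,B] = 1 / (2.2286 · 1.5492) = 1 / 3.4525 = 0.2896
  r[B,B] = 1 (diagonal).

R is symmetric with unit diagonal. Assembling:

R = [[1, 0.2896],
 [0.2896, 1]]


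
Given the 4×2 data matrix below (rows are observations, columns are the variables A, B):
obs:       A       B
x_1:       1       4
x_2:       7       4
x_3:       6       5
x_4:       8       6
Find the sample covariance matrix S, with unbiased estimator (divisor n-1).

Step 1 — column means:
  mean(A) = (1 + 7 + 6 + 8) / 4 = 22/4 = 5.5
  mean(B) = (4 + 4 + 5 + 6) / 4 = 19/4 = 4.75

Step 2 — sample covariance S[i,j] = (1/(n-1)) · Σ_k (x_{k,i} - mean_i) · (x_{k,j} - mean_j), with n-1 = 3.
  S[A,A] = ((-4.5)·(-4.5) + (1.5)·(1.5) + (0.5)·(0.5) + (2.5)·(2.5)) / 3 = 29/3 = 9.6667
  S[A,B] = ((-4.5)·(-0.75) + (1.5)·(-0.75) + (0.5)·(0.25) + (2.5)·(1.25)) / 3 = 5.5/3 = 1.8333
  S[B,B] = ((-0.75)·(-0.75) + (-0.75)·(-0.75) + (0.25)·(0.25) + (1.25)·(1.25)) / 3 = 2.75/3 = 0.9167

S is symmetric (S[j,i] = S[i,j]). Assembling:

S = [[9.6667, 1.8333],
 [1.8333, 0.9167]]


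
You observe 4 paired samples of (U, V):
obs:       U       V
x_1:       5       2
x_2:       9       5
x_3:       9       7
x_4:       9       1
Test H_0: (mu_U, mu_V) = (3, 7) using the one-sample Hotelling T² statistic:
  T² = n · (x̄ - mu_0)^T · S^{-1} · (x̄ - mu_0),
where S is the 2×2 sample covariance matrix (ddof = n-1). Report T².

Step 1 — sample mean vector:
  mean(U) = (5 + 9 + 9 + 9) / 4 = 32/4 = 8
  mean(V) = (2 + 5 + 7 + 1) / 4 = 15/4 = 3.75
  x̄ = (8, 3.75),  deviation x̄ - mu_0 = (8, 3.75) - (3, 7) = (5, -3.25).

Step 2 — sample covariance matrix, S[i,j] = (1/(n-1)) · Σ_k (x_{k,i} - mean_i) · (x_{k,j} - mean_j), divisor n-1 = 3:
  S[U,U] = ((-3)·(-3) + (1)·(1) + (1)·(1) + (1)·(1)) / 3 = 12/3 = 4
  S[U,V] = ((-3)·(-1.75) + (1)·(1.25) + (1)·(3.25) + (1)·(-2.75)) / 3 = 7/3 = 2.3333
  S[V,V] = ((-1.75)·(-1.75) + (1.25)·(1.25) + (3.25)·(3.25) + (-2.75)·(-2.75)) / 3 = 22.75/3 = 7.5833
  S = [[4, 2.3333],
 [2.3333, 7.5833]].

Step 3 — invert S. det(S) = 4·7.5833 - (2.3333)² = 24.8889.
  S^{-1} = (1/det) · [[d, -b], [-b, a]] = [[0.3047, -0.0937],
 [-0.0937, 0.1607]].

Step 4 — quadratic form (x̄ - mu_0)^T · S^{-1} · (x̄ - mu_0):
  S^{-1} · (x̄ - mu_0) = (1.8281, -0.9911),
  (x̄ - mu_0)^T · [...] = (5)·(1.8281) + (-3.25)·(-0.9911) = 12.3616.

Step 5 — scale by n: T² = 4 · 12.3616 = 49.4464.

T² ≈ 49.4464


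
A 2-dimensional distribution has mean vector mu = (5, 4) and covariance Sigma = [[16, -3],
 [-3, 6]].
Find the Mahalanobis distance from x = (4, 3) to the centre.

Step 1 — centre the observation: (x - mu) = (-1, -1).

Step 2 — invert Sigma. det(Sigma) = 16·6 - (-3)² = 87.
  Sigma^{-1} = (1/det) · [[d, -b], [-b, a]] = [[0.069, 0.0345],
 [0.0345, 0.1839]].

Step 3 — form the quadratic (x - mu)^T · Sigma^{-1} · (x - mu):
  Sigma^{-1} · (x - mu) = (-0.1034, -0.2184).
  (x - mu)^T · [Sigma^{-1} · (x - mu)] = (-1)·(-0.1034) + (-1)·(-0.2184) = 0.3218.

Step 4 — take square root: d = √(0.3218) ≈ 0.5673.

d(x, mu) = √(0.3218) ≈ 0.5673


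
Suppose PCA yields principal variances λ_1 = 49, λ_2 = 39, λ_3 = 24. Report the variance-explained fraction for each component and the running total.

Step 1 — total variance = trace(Sigma) = Σ λ_i = 49 + 39 + 24 = 112.

Step 2 — fraction explained by component i = λ_i / Σ λ:
  PC1: 49/112 = 0.4375
  PC2: 39/112 = 0.3482
  PC3: 24/112 = 0.2143

Step 3 — cumulative fraction after k components = (λ_1 + ... + λ_k) / Σ λ:
  k = 1: 49/112 = 0.4375
  k = 2: (49 + 39)/112 = 88/112 = 0.7857
  k = 3: (49 + 39 + 24)/112 = 112/112 = 1

Summary (fraction, with percent):

explained: PC1 0.4375 (43.75%), PC2 0.3482 (34.82%), PC3 0.2143 (21.43%);  cumulative: 0.4375, 0.7857, 1


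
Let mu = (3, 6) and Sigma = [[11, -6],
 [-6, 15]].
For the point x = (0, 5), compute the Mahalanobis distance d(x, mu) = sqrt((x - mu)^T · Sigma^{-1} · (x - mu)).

Step 1 — centre the observation: (x - mu) = (-3, -1).

Step 2 — invert Sigma. det(Sigma) = 11·15 - (-6)² = 129.
  Sigma^{-1} = (1/det) · [[d, -b], [-b, a]] = [[0.1163, 0.0465],
 [0.0465, 0.0853]].

Step 3 — form the quadratic (x - mu)^T · Sigma^{-1} · (x - mu):
  Sigma^{-1} · (x - mu) = (-0.3953, -0.2248).
  (x - mu)^T · [Sigma^{-1} · (x - mu)] = (-3)·(-0.3953) + (-1)·(-0.2248) = 1.4109.

Step 4 — take square root: d = √(1.4109) ≈ 1.1878.

d(x, mu) = √(1.4109) ≈ 1.1878


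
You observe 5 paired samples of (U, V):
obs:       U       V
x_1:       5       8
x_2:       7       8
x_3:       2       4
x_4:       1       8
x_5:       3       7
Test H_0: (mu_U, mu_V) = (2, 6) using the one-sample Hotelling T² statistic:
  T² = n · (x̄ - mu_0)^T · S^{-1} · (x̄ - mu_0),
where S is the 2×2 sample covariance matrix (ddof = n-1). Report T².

Step 1 — sample mean vector:
  mean(U) = (5 + 7 + 2 + 1 + 3) / 5 = 18/5 = 3.6
  mean(V) = (8 + 8 + 4 + 8 + 7) / 5 = 35/5 = 7
  x̄ = (3.6, 7),  deviation x̄ - mu_0 = (3.6, 7) - (2, 6) = (1.6, 1).

Step 2 — sample covariance matrix, S[i,j] = (1/(n-1)) · Σ_k (x_{k,i} - mean_i) · (x_{k,j} - mean_j), divisor n-1 = 4:
  S[U,U] = ((1.4)·(1.4) + (3.4)·(3.4) + (-1.6)·(-1.6) + (-2.6)·(-2.6) + (-0.6)·(-0.6)) / 4 = 23.2/4 = 5.8
  S[U,V] = ((1.4)·(1) + (3.4)·(1) + (-1.6)·(-3) + (-2.6)·(1) + (-0.6)·(0)) / 4 = 7/4 = 1.75
  S[V,V] = ((1)·(1) + (1)·(1) + (-3)·(-3) + (1)·(1) + (0)·(0)) / 4 = 12/4 = 3
  S = [[5.8, 1.75],
 [1.75, 3]].

Step 3 — invert S. det(S) = 5.8·3 - (1.75)² = 14.3375.
  S^{-1} = (1/det) · [[d, -b], [-b, a]] = [[0.2092, -0.1221],
 [-0.1221, 0.4045]].

Step 4 — quadratic form (x̄ - mu_0)^T · S^{-1} · (x̄ - mu_0):
  S^{-1} · (x̄ - mu_0) = (0.2127, 0.2092),
  (x̄ - mu_0)^T · [...] = (1.6)·(0.2127) + (1)·(0.2092) = 0.5496.

Step 5 — scale by n: T² = 5 · 0.5496 = 2.748.

T² ≈ 2.748


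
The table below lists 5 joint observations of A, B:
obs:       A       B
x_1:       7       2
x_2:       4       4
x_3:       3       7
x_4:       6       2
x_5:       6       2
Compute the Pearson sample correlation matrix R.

Step 1 — column means:
  mean(A) = (7 + 4 + 3 + 6 + 6) / 5 = 26/5 = 5.2
  mean(B) = (2 + 4 + 7 + 2 + 2) / 5 = 17/5 = 3.4

Step 2 — sample variances and covariances s[i,j] = (1/(n-1)) · Σ_k (x_{k,i} - mean_i) · (x_{k,j} - mean_j), with n-1 = 4:
  s[A,A] = ((1.8)·(1.8) + (-1.2)·(-1.2) + (-2.2)·(-2.2) + (0.8)·(0.8) + (0.8)·(0.8)) / 4 = 10.8/4 = 2.7
  s[A,B] = ((1.8)·(-1.4) + (-1.2)·(0.6) + (-2.2)·(3.6) + (0.8)·(-1.4) + (0.8)·(-1.4)) / 4 = -13.4/4 = -3.35
  s[B,B] = ((-1.4)·(-1.4) + (0.6)·(0.6) + (3.6)·(3.6) + (-1.4)·(-1.4) + (-1.4)·(-1.4)) / 4 = 19.2/4 = 4.8
  Sample standard deviations s_i = √(s[i,i]):
  s(A) = √(2.7) = 1.6432
  s(B) = √(4.8) = 2.1909

Step 3 — r_{ij} = s_{ij} / (s_i · s_j):
  r[A,A] = 1 (diagonal).
  r[A,B] = -3.35 / (1.6432 · 2.1909) = -3.35 / 3.6 = -0.9306
  r[B,B] = 1 (diagonal).

R is symmetric with unit diagonal. Assembling:

R = [[1, -0.9306],
 [-0.9306, 1]]


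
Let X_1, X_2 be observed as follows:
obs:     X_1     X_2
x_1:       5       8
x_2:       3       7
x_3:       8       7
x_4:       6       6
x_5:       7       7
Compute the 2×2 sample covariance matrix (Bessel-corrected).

Step 1 — column means:
  mean(X_1) = (5 + 3 + 8 + 6 + 7) / 5 = 29/5 = 5.8
  mean(X_2) = (8 + 7 + 7 + 6 + 7) / 5 = 35/5 = 7

Step 2 — sample covariance S[i,j] = (1/(n-1)) · Σ_k (x_{k,i} - mean_i) · (x_{k,j} - mean_j), with n-1 = 4.
  S[X_1,X_1] = ((-0.8)·(-0.8) + (-2.8)·(-2.8) + (2.2)·(2.2) + (0.2)·(0.2) + (1.2)·(1.2)) / 4 = 14.8/4 = 3.7
  S[X_1,X_2] = ((-0.8)·(1) + (-2.8)·(0) + (2.2)·(0) + (0.2)·(-1) + (1.2)·(0)) / 4 = -1/4 = -0.25
  S[X_2,X_2] = ((1)·(1) + (0)·(0) + (0)·(0) + (-1)·(-1) + (0)·(0)) / 4 = 2/4 = 0.5

S is symmetric (S[j,i] = S[i,j]). Assembling:

S = [[3.7, -0.25],
 [-0.25, 0.5]]


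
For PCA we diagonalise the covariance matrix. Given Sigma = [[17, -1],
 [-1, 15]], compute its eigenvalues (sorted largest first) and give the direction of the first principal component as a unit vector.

Step 1 — characteristic polynomial of 2×2 Sigma:
  det(Sigma - λI) = λ² - trace · λ + det = 0.
  trace = 17 + 15 = 32, det = 17·15 - (-1)² = 254.
Step 2 — discriminant:
  Δ = trace² - 4·det = 1024 - 1016 = 8.
Step 3 — eigenvalues:
  λ = (trace ± √Δ)/2 = (32 ± 2.8284)/2,
  λ_1 = 17.4142,  λ_2 = 14.5858.

Step 4 — unit eigenvector for λ_1: solve (Sigma - λ_1 I)v = 0. First row:
  (17 - 17.4142)·v_x + (-1)·v_y = 0, i.e. (-0.4142)·v_x + (-1)·v_y = 0,
  so v ∝ (b, λ_1 - a) = (-1, 0.4142); multiply by -1 so the first entry is positive: u = (1, -0.4142).
  ||u|| = √((1)² + (-0.4142)²) = √(1.1716) ≈ 1.0824,
  v_1 = u/||u|| ≈ (0.9239, -0.3827) (||v_1|| = 1).

λ_1 = 17.4142,  λ_2 = 14.5858;  v_1 ≈ (0.9239, -0.3827)


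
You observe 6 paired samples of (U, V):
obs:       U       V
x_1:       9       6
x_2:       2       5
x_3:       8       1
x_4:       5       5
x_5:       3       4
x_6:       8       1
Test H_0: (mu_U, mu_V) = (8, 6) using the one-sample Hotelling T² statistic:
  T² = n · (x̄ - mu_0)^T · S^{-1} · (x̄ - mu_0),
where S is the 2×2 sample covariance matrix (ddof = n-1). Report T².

Step 1 — sample mean vector:
  mean(U) = (9 + 2 + 8 + 5 + 3 + 8) / 6 = 35/6 = 5.8333
  mean(V) = (6 + 5 + 1 + 5 + 4 + 1) / 6 = 22/6 = 3.6667
  x̄ = (5.8333, 3.6667),  deviation x̄ - mu_0 = (5.8333, 3.6667) - (8, 6) = (-2.1667, -2.3333).

Step 2 — sample covariance matrix, S[i,j] = (1/(n-1)) · Σ_k (x_{k,i} - mean_i) · (x_{k,j} - mean_j), divisor n-1 = 5:
  S[U,U] = ((3.1667)·(3.1667) + (-3.8333)·(-3.8333) + (2.1667)·(2.1667) + (-0.8333)·(-0.8333) + (-2.8333)·(-2.8333) + (2.1667)·(2.1667)) / 5 = 42.8333/5 = 8.5667
  S[U,V] = ((3.1667)·(2.3333) + (-3.8333)·(1.3333) + (2.1667)·(-2.6667) + (-0.8333)·(1.3333) + (-2.8333)·(0.3333) + (2.1667)·(-2.6667)) / 5 = -11.3333/5 = -2.2667
  S[V,V] = ((2.3333)·(2.3333) + (1.3333)·(1.3333) + (-2.6667)·(-2.6667) + (1.3333)·(1.3333) + (0.3333)·(0.3333) + (-2.6667)·(-2.6667)) / 5 = 23.3333/5 = 4.6667
  S = [[8.5667, -2.2667],
 [-2.2667, 4.6667]].

Step 3 — invert S. det(S) = 8.5667·4.6667 - (-2.2667)² = 34.84.
  S^{-1} = (1/det) · [[d, -b], [-b, a]] = [[0.1339, 0.0651],
 [0.0651, 0.2459]].

Step 4 — quadratic form (x̄ - mu_0)^T · S^{-1} · (x̄ - mu_0):
  S^{-1} · (x̄ - mu_0) = (-0.442, -0.7147),
  (x̄ - mu_0)^T · [...] = (-2.1667)·(-0.442) + (-2.3333)·(-0.7147) = 2.6253.

Step 5 — scale by n: T² = 6 · 2.6253 = 15.752.

T² ≈ 15.752


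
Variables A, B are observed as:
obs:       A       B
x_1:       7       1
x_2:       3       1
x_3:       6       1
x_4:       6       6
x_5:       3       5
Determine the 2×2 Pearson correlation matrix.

Step 1 — column means:
  mean(A) = (7 + 3 + 6 + 6 + 3) / 5 = 25/5 = 5
  mean(B) = (1 + 1 + 1 + 6 + 5) / 5 = 14/5 = 2.8

Step 2 — sample variances and covariances s[i,j] = (1/(n-1)) · Σ_k (x_{k,i} - mean_i) · (x_{k,j} - mean_j), with n-1 = 4:
  s[A,A] = ((2)·(2) + (-2)·(-2) + (1)·(1) + (1)·(1) + (-2)·(-2)) / 4 = 14/4 = 3.5
  s[A,B] = ((2)·(-1.8) + (-2)·(-1.8) + (1)·(-1.8) + (1)·(3.2) + (-2)·(2.2)) / 4 = -3/4 = -0.75
  s[B,B] = ((-1.8)·(-1.8) + (-1.8)·(-1.8) + (-1.8)·(-1.8) + (3.2)·(3.2) + (2.2)·(2.2)) / 4 = 24.8/4 = 6.2
  Sample standard deviations s_i = √(s[i,i]):
  s(A) = √(3.5) = 1.8708
  s(B) = √(6.2) = 2.49

Step 3 — r_{ij} = s_{ij} / (s_i · s_j):
  r[A,A] = 1 (diagonal).
  r[A,B] = -0.75 / (1.8708 · 2.49) = -0.75 / 4.6583 = -0.161
  r[B,B] = 1 (diagonal).

R is symmetric with unit diagonal. Assembling:

R = [[1, -0.161],
 [-0.161, 1]]


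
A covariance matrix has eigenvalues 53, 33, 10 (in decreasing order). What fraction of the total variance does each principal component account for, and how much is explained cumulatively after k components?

Step 1 — total variance = trace(Sigma) = Σ λ_i = 53 + 33 + 10 = 96.

Step 2 — fraction explained by component i = λ_i / Σ λ:
  PC1: 53/96 = 0.5521
  PC2: 33/96 = 0.3438
  PC3: 10/96 = 0.1042

Step 3 — cumulative fraction after k components = (λ_1 + ... + λ_k) / Σ λ:
  k = 1: 53/96 = 0.5521
  k = 2: (53 + 33)/96 = 86/96 = 0.8958
  k = 3: (53 + 33 + 10)/96 = 96/96 = 1

Summary (fraction, with percent):

explained: PC1 0.5521 (55.21%), PC2 0.3438 (34.38%), PC3 0.1042 (10.42%);  cumulative: 0.5521, 0.8958, 1


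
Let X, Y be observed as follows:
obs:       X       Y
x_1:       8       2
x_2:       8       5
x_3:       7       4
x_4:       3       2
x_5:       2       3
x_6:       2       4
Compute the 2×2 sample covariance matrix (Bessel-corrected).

Step 1 — column means:
  mean(X) = (8 + 8 + 7 + 3 + 2 + 2) / 6 = 30/6 = 5
  mean(Y) = (2 + 5 + 4 + 2 + 3 + 4) / 6 = 20/6 = 3.3333

Step 2 — sample covariance S[i,j] = (1/(n-1)) · Σ_k (x_{k,i} - mean_i) · (x_{k,j} - mean_j), with n-1 = 5.
  S[X,X] = ((3)·(3) + (3)·(3) + (2)·(2) + (-2)·(-2) + (-3)·(-3) + (-3)·(-3)) / 5 = 44/5 = 8.8
  S[X,Y] = ((3)·(-1.3333) + (3)·(1.6667) + (2)·(0.6667) + (-2)·(-1.3333) + (-3)·(-0.3333) + (-3)·(0.6667)) / 5 = 4/5 = 0.8
  S[Y,Y] = ((-1.3333)·(-1.3333) + (1.6667)·(1.6667) + (0.6667)·(0.6667) + (-1.3333)·(-1.3333) + (-0.3333)·(-0.3333) + (0.6667)·(0.6667)) / 5 = 7.3333/5 = 1.4667

S is symmetric (S[j,i] = S[i,j]). Assembling:

S = [[8.8, 0.8],
 [0.8, 1.4667]]


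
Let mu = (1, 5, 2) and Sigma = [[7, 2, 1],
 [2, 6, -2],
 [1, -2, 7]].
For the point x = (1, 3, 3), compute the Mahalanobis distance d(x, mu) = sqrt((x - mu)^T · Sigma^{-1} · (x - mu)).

Step 1 — centre the observation: (x - mu) = (0, -2, 1).

Step 2 — invert Sigma (cofactor / det for 3×3, or solve directly):
  Sigma^{-1} = [[0.1696, -0.0714, -0.0446],
 [-0.0714, 0.2143, 0.0714],
 [-0.0446, 0.0714, 0.1696]].

Step 3 — form the quadratic (x - mu)^T · Sigma^{-1} · (x - mu):
  Sigma^{-1} · (x - mu) = (0.0982, -0.3571, 0.0268).
  (x - mu)^T · [Sigma^{-1} · (x - mu)] = (0)·(0.0982) + (-2)·(-0.3571) + (1)·(0.0268) = 0.7411.

Step 4 — take square root: d = √(0.7411) ≈ 0.8609.

d(x, mu) = √(0.7411) ≈ 0.8609


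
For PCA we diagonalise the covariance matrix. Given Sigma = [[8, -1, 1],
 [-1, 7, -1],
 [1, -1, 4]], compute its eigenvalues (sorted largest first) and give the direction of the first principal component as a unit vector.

Step 1 — characteristic polynomial p(λ) = det(λI - Sigma) = λ³ - tr·λ² + c_1·λ - det, where tr = trace, c_1 = sum of the principal 2×2 minors, det = det(Sigma):
  tr = 8 + 7 + 4 = 19,
  c_1 = (8·7 - (-1)²) + (8·4 - (1)²) + (7·4 - (-1)²) = 55 + 31 + 27 = 113,
  det = 8·(7·4 - (-1)²) - (-1)·((-1)·4 - (-1)·(1)) + (1)·((-1)·(-1) - 7·(1)) = 8·(27) - (-1)·(-3) + (1)·(-6) = 207.
  So p(λ) = λ³ - 19λ² + 113λ - 207.
Step 2 — look for an integer root (rational root theorem: any rational root is an integer divisor of 207). Testing λ = 9:
  p(9) = 729 - 1539 + 1017 - 207 = 0  ✓
  Dividing out (λ - 9): p(λ) = (λ - 9)(λ² - 10λ + 23).
Step 3 — remaining eigenvalues from the quadratic λ² - 10λ + 23 = 0:
  Δ = 10² - 4·23 = 100 - 92 = 8,  λ = (10 ± √8)/2 = (10 ± 2.8284)/2 ≈ 6.4142 or 3.5858.
  Sorted: λ_1 = 9,  λ_2 = 6.4142,  λ_3 = 3.5858  (check: sum = 19 = tr ✓).

Step 4 — unit eigenvector for λ_1 = 9: v spans the null space of (Sigma - λ_1 I), whose rows are
  r_1 = (-1, -1, 1),  r_2 = (-1, -2, -1),  r_3 = (1, -1, -5).
  v is orthogonal to every row, so take v ∝ r_1 × r_2 = ((-1)·(-1) - (1)·(-2), (1)·(-1) - (-1)·(-1), (-1)·(-2) - (-1)·(-1)) = (3, -2, 1).
  Let u = (3, -2, 1).
  ||u|| = √((3)² + (-2)² + (1)²) = √(14) ≈ 3.7417,  v_1 = u/||u|| ≈ (0.8018, -0.5345, 0.2673) (||v_1|| = 1).

λ_1 = 9,  λ_2 = 6.4142,  λ_3 = 3.5858;  v_1 ≈ (0.8018, -0.5345, 0.2673)


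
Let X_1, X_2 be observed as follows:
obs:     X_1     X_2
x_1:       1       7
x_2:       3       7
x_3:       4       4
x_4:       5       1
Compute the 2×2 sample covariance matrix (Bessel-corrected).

Step 1 — column means:
  mean(X_1) = (1 + 3 + 4 + 5) / 4 = 13/4 = 3.25
  mean(X_2) = (7 + 7 + 4 + 1) / 4 = 19/4 = 4.75

Step 2 — sample covariance S[i,j] = (1/(n-1)) · Σ_k (x_{k,i} - mean_i) · (x_{k,j} - mean_j), with n-1 = 3.
  S[X_1,X_1] = ((-2.25)·(-2.25) + (-0.25)·(-0.25) + (0.75)·(0.75) + (1.75)·(1.75)) / 3 = 8.75/3 = 2.9167
  S[X_1,X_2] = ((-2.25)·(2.25) + (-0.25)·(2.25) + (0.75)·(-0.75) + (1.75)·(-3.75)) / 3 = -12.75/3 = -4.25
  S[X_2,X_2] = ((2.25)·(2.25) + (2.25)·(2.25) + (-0.75)·(-0.75) + (-3.75)·(-3.75)) / 3 = 24.75/3 = 8.25

S is symmetric (S[j,i] = S[i,j]). Assembling:

S = [[2.9167, -4.25],
 [-4.25, 8.25]]
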